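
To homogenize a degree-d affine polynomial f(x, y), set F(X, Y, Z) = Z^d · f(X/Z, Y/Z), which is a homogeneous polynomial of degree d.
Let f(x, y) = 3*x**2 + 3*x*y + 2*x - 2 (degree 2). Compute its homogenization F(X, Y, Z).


F(X, Y, Z) = 3*X**2 + 3*X*Y + 2*X*Z - 2*Z**2

deg(f) = 2.
Substitute x = X/Z, y = Y/Z into f, then multiply by Z^2.
  monomial 3·x^2·y^0 ↦ 3·X^2·Y^0·Z^0.
  monomial 3·x^1·y^1 ↦ 3·X^1·Y^1·Z^0.
  monomial 2·x^1·y^0 ↦ 2·X^1·Y^0·Z^1.
  monomial -2·x^0·y^0 ↦ -2·X^0·Y^0·Z^2.
Collecting: F(X, Y, Z) = 3*X**2 + 3*X*Y + 2*X*Z - 2*Z**2.


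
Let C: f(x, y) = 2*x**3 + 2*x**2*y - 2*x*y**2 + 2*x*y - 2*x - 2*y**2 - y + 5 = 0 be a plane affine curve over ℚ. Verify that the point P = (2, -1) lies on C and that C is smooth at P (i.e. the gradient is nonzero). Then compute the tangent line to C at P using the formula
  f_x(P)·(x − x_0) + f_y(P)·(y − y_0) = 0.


Tangent line at P: 10*x + 23*y + 3 = 0.

Step 1: f(2, -1) = 0, so P lies on C.
Step 2: partial derivatives
  f_x(x, y) = 6*x**2 + 4*x*y - 2*y**2 + 2*y - 2, f_y(x, y) = 2*x**2 - 4*x*y + 2*x - 4*y - 1.
  f_x(P) = 10, f_y(P) = 23 (gradient nonzero, so P is smooth).
Step 3: tangent line at P: 10·(x − 2) + 23·(y − -1) = 0.
Expanding: 10*x + 23*y + 3 = 0.


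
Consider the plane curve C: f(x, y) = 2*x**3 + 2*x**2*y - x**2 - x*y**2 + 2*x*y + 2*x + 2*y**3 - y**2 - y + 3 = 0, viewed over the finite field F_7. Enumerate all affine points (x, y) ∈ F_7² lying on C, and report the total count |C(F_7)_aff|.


Affine F_7-points: {(3, 4), (4, 6), (5, 0), (6, 3)}; count = 4.

For each of the 49 pairs (x, y) ∈ F_7², evaluate f(x, y) mod 7. Record the zeros.
  x = 0: [0↦3, 1↦3, 2↦6, 3↦3, 4↦6, 5↦6, 6↦1]  zeros at y ∈ ∅
  x = 1: [0↦6, 1↦2, 2↦6, 3↦2, 4↦2, 5↦4, 6↦6]  zeros at y ∈ ∅
  x = 2: [0↦5, 1↦1, 2↦3, 3↦2, 4↦3, 5↦4, 6↦3]  zeros at y ∈ ∅
  x = 3: [0↦5, 1↦5, 2↦2, 3↦1, 4↦0, 5↦4, 6↦4]  zeros at y ∈ {4}
  x = 4: [0↦4, 1↦5, 2↦1, 3↦4, 4↦5, 5↦2, 6↦0]  zeros at y ∈ {6}
  x = 5: [0↦0, 1↦6, 2↦5, 3↦2, 4↦2, 5↦3, 6↦3]  zeros at y ∈ {0}
  x = 6: [0↦5, 1↦6, 2↦5, 3↦0, 4↦3, 5↦5, 6↦4]  zeros at y ∈ {3}
Collecting zeros: affine points = {(3, 4), (4, 6), (5, 0), (6, 3)}.
Total count |C(F_7)_aff| = 4.


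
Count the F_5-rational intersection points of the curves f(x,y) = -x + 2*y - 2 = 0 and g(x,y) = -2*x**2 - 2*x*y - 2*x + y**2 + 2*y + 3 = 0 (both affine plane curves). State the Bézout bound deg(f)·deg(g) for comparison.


Common zeros: {(1, 4)}; count = 1; Bézout bound = 2.

deg(f) = 1, deg(g) = 2, so Bézout bound = 2.
Scan x ∈ F_5. For each x, list the y ∈ F_5 with f(x, y) ≡ 0 and those with g(x, y) ≡ 0 (mod 5); the common zeros in that column are the intersection.
  x = 0: f ≡ 0 at y ∈ {1}; g ≡ 0 at y ∈ ∅; common: ∅.
  x = 1: f ≡ 0 at y ∈ {4}; g ≡ 0 at y ∈ {1, 4}; common: {4}.
  x = 2: f ≡ 0 at y ∈ {2}; g ≡ 0 at y ∈ {1}; common: ∅.
  x = 3: f ≡ 0 at y ∈ {0}; g ≡ 0 at y ∈ {2}; common: ∅.
  x = 4: f ≡ 0 at y ∈ {3}; g ≡ 0 at y ∈ {2, 4}; common: ∅.
Collecting: common zeros = {(1, 4)}, so the count is 1.
Comparison with the Bézout bound: 1 ≤ 2 = deg(f)·deg(g), as expected for curves with no common component (the affine F_5-count falls short of the bound because intersections may lie at infinity, over extension fields, or carry multiplicity).


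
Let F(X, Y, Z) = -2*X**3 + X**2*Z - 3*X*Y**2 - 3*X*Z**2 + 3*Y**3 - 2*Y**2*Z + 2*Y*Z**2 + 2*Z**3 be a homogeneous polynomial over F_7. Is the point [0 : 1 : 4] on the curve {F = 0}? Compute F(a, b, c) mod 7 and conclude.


F(0,1,4) ≡ 1 (mod 7); P is NOT on the curve.

Evaluate F(0, 1, 4) term-by-term (mod 7).
  -2*X**3 ↦ -2·0·1·1 = 0
  X**2*Z ↦ 1·0·1·4 = 0
  -3*X*Y**2 ↦ -3·0·1·1 = 0
  -3*X*Z**2 ↦ -3·0·1·16 = 0
  3*Y**3 ↦ 3·1·1·1 = 3
  -2*Y**2*Z ↦ -2·1·1·4 = -8
  2*Y*Z**2 ↦ 2·1·1·16 = 32
  2*Z**3 ↦ 2·1·1·64 = 128
Sum: F(0, 1, 4) = (0) + (0) + (0) + (0) + (3) + (-8) + (32) + (128) = 155.
Reducing mod 7: 155 ≡ 1 (mod 7).
Since F(a, b, c) ≡ 1 ≠ 0 (mod 7), P does NOT lie on the curve.


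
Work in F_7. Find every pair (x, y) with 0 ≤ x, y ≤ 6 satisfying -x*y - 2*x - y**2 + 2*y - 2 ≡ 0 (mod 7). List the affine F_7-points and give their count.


Affine F_7-points: {(2, 1), (2, 6), (3, 2), (3, 4), (6, 0), (6, 3)}; count = 6.

For each of the 49 pairs (x, y) ∈ F_7², evaluate f(x, y) mod 7. Record the zeros.
  x = 0: [0↦5, 1↦6, 2↦5, 3↦2, 4↦4, 5↦4, 6↦2]  zeros at y ∈ ∅
  x = 1: [0↦3, 1↦3, 2↦1, 3↦4, 4↦5, 5↦4, 6↦1]  zeros at y ∈ ∅
  x = 2: [0↦1, 1↦0, 2↦4, 3↦6, 4↦6, 5↦4, 6↦0]  zeros at y ∈ {1, 6}
  x = 3: [0↦6, 1↦4, 2↦0, 3↦1, 4↦0, 5↦4, 6↦6]  zeros at y ∈ {2, 4}
  x = 4: [0↦4, 1↦1, 2↦3, 3↦3, 4↦1, 5↦4, 6↦5]  zeros at y ∈ ∅
  x = 5: [0↦2, 1↦5, 2↦6, 3↦5, 4↦2, 5↦4, 6↦4]  zeros at y ∈ ∅
  x = 6: [0↦0, 1↦2, 2↦2, 3↦0, 4↦3, 5↦4, 6↦3]  zeros at y ∈ {0, 3}
Collecting zeros: affine points = {(2, 1), (2, 6), (3, 2), (3, 4), (6, 0), (6, 3)}.
Total count |C(F_7)_aff| = 6.


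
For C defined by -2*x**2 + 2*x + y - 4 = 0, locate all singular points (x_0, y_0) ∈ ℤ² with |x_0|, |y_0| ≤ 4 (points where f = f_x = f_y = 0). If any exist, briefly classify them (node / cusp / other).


No singular points in the scanned grid; C is smooth there.

Compute partial derivatives:
  f_x = 2 - 4*x.
  f_y = 1.
f_y = 1 is a nonzero constant, so f_y never vanishes: no point (x, y) can satisfy f = f_x = f_y = 0. In particular no (x, y) ∈ {−4, ..., 4}² is singular; the curve is smooth.


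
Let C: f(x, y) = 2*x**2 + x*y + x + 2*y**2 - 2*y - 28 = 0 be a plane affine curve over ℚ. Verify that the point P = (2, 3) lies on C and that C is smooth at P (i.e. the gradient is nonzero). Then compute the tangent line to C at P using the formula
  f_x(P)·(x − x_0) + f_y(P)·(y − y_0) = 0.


Tangent line at P: 12*x + 12*y - 60 = 0.

Step 1: f(2, 3) = 0, so P lies on C.
Step 2: partial derivatives
  f_x(x, y) = 4*x + y + 1, f_y(x, y) = x + 4*y - 2.
  f_x(P) = 12, f_y(P) = 12 (gradient nonzero, so P is smooth).
Step 3: tangent line at P: 12·(x − 2) + 12·(y − 3) = 0.
Expanding: 12*x + 12*y - 60 = 0.


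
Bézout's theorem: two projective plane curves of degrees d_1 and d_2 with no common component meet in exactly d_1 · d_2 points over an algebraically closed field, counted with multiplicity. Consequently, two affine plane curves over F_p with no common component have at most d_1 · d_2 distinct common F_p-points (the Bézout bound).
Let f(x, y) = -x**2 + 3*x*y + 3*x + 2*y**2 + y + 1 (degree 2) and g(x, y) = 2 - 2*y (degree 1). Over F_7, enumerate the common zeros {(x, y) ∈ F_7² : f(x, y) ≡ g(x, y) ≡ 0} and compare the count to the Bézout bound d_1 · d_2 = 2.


Common zeros: ∅; count = 0; Bézout bound = 2.

deg(f) = 2, deg(g) = 1, so Bézout bound = 2.
Scan x ∈ F_7. For each x, list the y ∈ F_7 with f(x, y) ≡ 0 and those with g(x, y) ≡ 0 (mod 7); the common zeros in that column are the intersection.
  x = 0: f ≡ 0 at y ∈ {5}; g ≡ 0 at y ∈ {1}; common: ∅.
  x = 1: f ≡ 0 at y ∈ ∅; g ≡ 0 at y ∈ {1}; common: ∅.
  x = 2: f ≡ 0 at y ∈ {3, 4}; g ≡ 0 at y ∈ {1}; common: ∅.
  x = 3: f ≡ 0 at y ∈ {3, 6}; g ≡ 0 at y ∈ {1}; common: ∅.
  x = 4: f ≡ 0 at y ∈ {5, 6}; g ≡ 0 at y ∈ {1}; common: ∅.
  x = 5: f ≡ 0 at y ∈ ∅; g ≡ 0 at y ∈ {1}; common: ∅.
  x = 6: f ≡ 0 at y ∈ {4}; g ≡ 0 at y ∈ {1}; common: ∅.
Collecting: common zeros = ∅, so the count is 0.
Comparison with the Bézout bound: 0 ≤ 2 = deg(f)·deg(g), as expected for curves with no common component (the affine F_7-count falls short of the bound because intersections may lie at infinity, over extension fields, or carry multiplicity).


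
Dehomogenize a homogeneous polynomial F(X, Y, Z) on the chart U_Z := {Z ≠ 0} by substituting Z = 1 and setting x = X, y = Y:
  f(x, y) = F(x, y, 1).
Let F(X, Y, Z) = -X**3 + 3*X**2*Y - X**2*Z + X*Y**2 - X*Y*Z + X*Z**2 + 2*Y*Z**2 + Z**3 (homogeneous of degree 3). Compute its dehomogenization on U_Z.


f(x, y) = -x**3 + 3*x**2*y - x**2 + x*y**2 - x*y + x + 2*y + 1

On U_Z we set Z = 1. Each monomial c·X^i·Y^j·Z^k in F becomes c·x^i·y^j·1^k = c·x^i·y^j.
Substituting Z = 1: F(X, Y, 1) = -x**3 + 3*x**2*y - x**2 + x*y**2 - x*y + x + 2*y + 1.
Note: deg(f) ≤ deg(F) = 3; strict inequality happens when F is divisible by Z (lost terms).


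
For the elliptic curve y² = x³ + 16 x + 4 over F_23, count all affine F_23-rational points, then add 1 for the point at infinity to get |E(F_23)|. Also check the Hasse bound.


Affine points = {(0, 2), (0, 21), (5, 5), (5, 18), (8, 0), (9, 7), (9, 16), (11, 4), (11, 19), (15, 10), (15, 13), (16, 3), (16, 20), (18, 11), (18, 12)}; affine count = 15; |E(F_23)| = 16.

Discriminant check: Δ ∝ 4a³ + 27b² = 4·16³ + 27·4² = 4·4096 + 27·16 ≡ 3 (mod 23). Nonzero ⇒ E is nonsingular.
For each x ∈ F_23, compute rhs = x³ + 16·x + 4 mod 23, then count y ∈ F_23 with y² ≡ rhs.
  x = 0: rhs = 4, matching y values: 2, 21 (2 points).
  x = 1: rhs = 21, matching y values: none (0 points).
  x = 2: rhs = 21, matching y values: none (0 points).
  x = 3: rhs = 10, matching y values: none (0 points).
  x = 4: rhs = 17, matching y values: none (0 points).
  x = 5: rhs = 2, matching y values: 5, 18 (2 points).
  x = 6: rhs = 17, matching y values: none (0 points).
  x = 7: rhs = 22, matching y values: none (0 points).
  x = 8: rhs = 0, matching y values: 0 (1 points).
  x = 9: rhs = 3, matching y values: 7, 16 (2 points).
  x = 10: rhs = 14, matching y values: none (0 points).
  x = 11: rhs = 16, matching y values: 4, 19 (2 points).
  x = 12: rhs = 15, matching y values: none (0 points).
  x = 13: rhs = 17, matching y values: none (0 points).
  x = 14: rhs = 5, matching y values: none (0 points).
  x = 15: rhs = 8, matching y values: 10, 13 (2 points).
  x = 16: rhs = 9, matching y values: 3, 20 (2 points).
  x = 17: rhs = 14, matching y values: none (0 points).
  x = 18: rhs = 6, matching y values: 11, 12 (2 points).
  x = 19: rhs = 14, matching y values: none (0 points).
  x = 20: rhs = 21, matching y values: none (0 points).
  x = 21: rhs = 10, matching y values: none (0 points).
  x = 22: rhs = 10, matching y values: none (0 points).
Total affine count: 15.
Full point count |E(F_23)| = 15 + 1 = 16.
Hasse bound: |16 − (23+1)| = |-8| = 8 ≤ 2√23 ≈ 9.5917 ✓.


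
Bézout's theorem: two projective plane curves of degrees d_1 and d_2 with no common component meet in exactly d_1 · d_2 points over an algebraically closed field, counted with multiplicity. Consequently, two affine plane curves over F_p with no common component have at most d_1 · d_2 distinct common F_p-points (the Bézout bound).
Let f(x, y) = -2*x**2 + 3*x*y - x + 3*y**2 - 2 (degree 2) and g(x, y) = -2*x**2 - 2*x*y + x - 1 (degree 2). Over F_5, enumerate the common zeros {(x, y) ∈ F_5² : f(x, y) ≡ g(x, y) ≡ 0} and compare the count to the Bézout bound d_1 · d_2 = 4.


Common zeros: {(1, 4)}; count = 1; Bézout bound = 4.

deg(f) = 2, deg(g) = 2, so Bézout bound = 4.
Scan x ∈ F_5. For each x, list the y ∈ F_5 with f(x, y) ≡ 0 and those with g(x, y) ≡ 0 (mod 5); the common zeros in that column are the intersection.
  x = 0: f ≡ 0 at y ∈ {2, 3}; g ≡ 0 at y ∈ ∅; common: ∅.
  x = 1: f ≡ 0 at y ∈ {0, 4}; g ≡ 0 at y ∈ {4}; common: {4}.
  x = 2: f ≡ 0 at y ∈ {4}; g ≡ 0 at y ∈ {2}; common: ∅.
  x = 3: f ≡ 0 at y ∈ ∅; g ≡ 0 at y ∈ {4}; common: ∅.
  x = 4: f ≡ 0 at y ∈ {3}; g ≡ 0 at y ∈ {2}; common: ∅.
Collecting: common zeros = {(1, 4)}, so the count is 1.
Comparison with the Bézout bound: 1 ≤ 4 = deg(f)·deg(g), as expected for curves with no common component (the affine F_5-count falls short of the bound because intersections may lie at infinity, over extension fields, or carry multiplicity).


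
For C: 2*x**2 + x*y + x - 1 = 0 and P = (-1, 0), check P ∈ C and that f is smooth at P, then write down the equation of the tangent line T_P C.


Tangent line at P: -3*x - y - 3 = 0.

Step 1: f(-1, 0) = 0, so P lies on C.
Step 2: partial derivatives
  f_x(x, y) = 4*x + y + 1, f_y(x, y) = x.
  f_x(P) = -3, f_y(P) = -1 (gradient nonzero, so P is smooth).
Step 3: tangent line at P: -3·(x − -1) + -1·(y − 0) = 0.
Expanding: -3*x - y - 3 = 0.


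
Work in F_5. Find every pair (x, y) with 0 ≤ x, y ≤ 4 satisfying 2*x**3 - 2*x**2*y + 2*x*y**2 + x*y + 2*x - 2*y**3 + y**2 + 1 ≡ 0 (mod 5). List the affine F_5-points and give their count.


Affine F_5-points: {(0, 1), (1, 0), (1, 1), (1, 3), (3, 3), (3, 4), (4, 3)}; count = 7.

For each of the 25 pairs (x, y) ∈ F_5², evaluate f(x, y) mod 5. Record the zeros.
  x = 0: [0↦1, 1↦0, 2↦4, 3↦1, 4↦4]  zeros at y ∈ {1}
  x = 1: [0↦0, 1↦0, 2↦4, 3↦0, 4↦1]  zeros at y ∈ {0, 1, 3}
  x = 2: [0↦1, 1↦3, 2↦3, 3↦4, 4↦4]  zeros at y ∈ ∅
  x = 3: [0↦1, 1↦1, 2↦3, 3↦0, 4↦0]  zeros at y ∈ {3, 4}
  x = 4: [0↦2, 1↦1, 2↦1, 3↦0, 4↦1]  zeros at y ∈ {3}
Collecting zeros: affine points = {(0, 1), (1, 0), (1, 1), (1, 3), (3, 3), (3, 4), (4, 3)}.
Total count |C(F_5)_aff| = 7.


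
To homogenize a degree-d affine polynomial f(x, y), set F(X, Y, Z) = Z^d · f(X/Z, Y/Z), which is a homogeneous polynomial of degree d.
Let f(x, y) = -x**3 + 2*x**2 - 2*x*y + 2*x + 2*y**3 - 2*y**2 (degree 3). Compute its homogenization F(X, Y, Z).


F(X, Y, Z) = -X**3 + 2*X**2*Z - 2*X*Y*Z + 2*X*Z**2 + 2*Y**3 - 2*Y**2*Z

deg(f) = 3.
Substitute x = X/Z, y = Y/Z into f, then multiply by Z^3.
  monomial -1·x^3·y^0 ↦ -1·X^3·Y^0·Z^0.
  monomial 2·x^2·y^0 ↦ 2·X^2·Y^0·Z^1.
  monomial -2·x^1·y^1 ↦ -2·X^1·Y^1·Z^1.
  monomial 2·x^1·y^0 ↦ 2·X^1·Y^0·Z^2.
  monomial 2·x^0·y^3 ↦ 2·X^0·Y^3·Z^0.
  monomial -2·x^0·y^2 ↦ -2·X^0·Y^2·Z^1.
Collecting: F(X, Y, Z) = -X**3 + 2*X**2*Z - 2*X*Y*Z + 2*X*Z**2 + 2*Y**3 - 2*Y**2*Z.


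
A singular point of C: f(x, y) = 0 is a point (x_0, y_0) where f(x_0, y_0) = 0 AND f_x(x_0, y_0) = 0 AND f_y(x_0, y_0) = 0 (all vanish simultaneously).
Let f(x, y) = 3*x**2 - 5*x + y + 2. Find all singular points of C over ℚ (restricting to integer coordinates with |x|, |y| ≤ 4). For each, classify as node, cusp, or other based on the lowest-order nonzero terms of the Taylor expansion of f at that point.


No singular points in the scanned grid; C is smooth there.

Compute partial derivatives:
  f_x = 6*x - 5.
  f_y = 1.
f_y = 1 is a nonzero constant, so f_y never vanishes: no point (x, y) can satisfy f = f_x = f_y = 0. In particular no (x, y) ∈ {−4, ..., 4}² is singular; the curve is smooth.


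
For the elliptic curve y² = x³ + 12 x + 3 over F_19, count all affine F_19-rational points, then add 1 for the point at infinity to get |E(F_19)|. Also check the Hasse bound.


Affine points = {(1, 4), (1, 15), (2, 4), (2, 15), (3, 3), (3, 16), (4, 1), (4, 18), (5, 6), (5, 13), (6, 5), (6, 14), (9, 2), (9, 17), (13, 0), (15, 9), (15, 10), (16, 4), (16, 15), (17, 3), (17, 16), (18, 3), (18, 16)}; affine count = 23; |E(F_19)| = 24.

Discriminant check: Δ ∝ 4a³ + 27b² = 4·12³ + 27·3² = 4·1728 + 27·9 ≡ 11 (mod 19). Nonzero ⇒ E is nonsingular.
For each x ∈ F_19, compute rhs = x³ + 12·x + 3 mod 19, then count y ∈ F_19 with y² ≡ rhs.
  x = 0: rhs = 3, matching y values: none (0 points).
  x = 1: rhs = 16, matching y values: 4, 15 (2 points).
  x = 2: rhs = 16, matching y values: 4, 15 (2 points).
  x = 3: rhs = 9, matching y values: 3, 16 (2 points).
  x = 4: rhs = 1, matching y values: 1, 18 (2 points).
  x = 5: rhs = 17, matching y values: 6, 13 (2 points).
  x = 6: rhs = 6, matching y values: 5, 14 (2 points).
  x = 7: rhs = 12, matching y values: none (0 points).
  x = 8: rhs = 3, matching y values: none (0 points).
  x = 9: rhs = 4, matching y values: 2, 17 (2 points).
  x = 10: rhs = 2, matching y values: none (0 points).
  x = 11: rhs = 3, matching y values: none (0 points).
  x = 12: rhs = 13, matching y values: none (0 points).
  x = 13: rhs = 0, matching y values: 0 (1 points).
  x = 14: rhs = 8, matching y values: none (0 points).
  x = 15: rhs = 5, matching y values: 9, 10 (2 points).
  x = 16: rhs = 16, matching y values: 4, 15 (2 points).
  x = 17: rhs = 9, matching y values: 3, 16 (2 points).
  x = 18: rhs = 9, matching y values: 3, 16 (2 points).
Total affine count: 23.
Full point count |E(F_19)| = 23 + 1 = 24.
Hasse bound: |24 − (19+1)| = |4| = 4 ≤ 2√19 ≈ 8.7178 ✓.


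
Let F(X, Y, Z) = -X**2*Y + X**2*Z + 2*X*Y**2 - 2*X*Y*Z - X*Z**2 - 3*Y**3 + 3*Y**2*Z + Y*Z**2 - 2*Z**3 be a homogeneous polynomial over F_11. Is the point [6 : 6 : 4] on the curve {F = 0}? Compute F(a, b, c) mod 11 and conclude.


F(6,6,4) ≡ 3 (mod 11); P is NOT on the curve.

Evaluate F(6, 6, 4) term-by-term (mod 11).
  -X**2*Y ↦ -1·36·6·1 = -216
  X**2*Z ↦ 1·36·1·4 = 144
  2*X*Y**2 ↦ 2·6·36·1 = 432
  -2*X*Y*Z ↦ -2·6·6·4 = -288
  -X*Z**2 ↦ -1·6·1·16 = -96
  -3*Y**3 ↦ -3·1·216·1 = -648
  3*Y**2*Z ↦ 3·1·36·4 = 432
  Y*Z**2 ↦ 1·1·6·16 = 96
  -2*Z**3 ↦ -2·1·1·64 = -128
Sum: F(6, 6, 4) = (-216) + (144) + (432) + (-288) + (-96) + (-648) + (432) + (96) + (-128) = -272.
Reducing mod 11: -272 ≡ 3 (mod 11).
Since F(a, b, c) ≡ 3 ≠ 0 (mod 11), P does NOT lie on the curve.


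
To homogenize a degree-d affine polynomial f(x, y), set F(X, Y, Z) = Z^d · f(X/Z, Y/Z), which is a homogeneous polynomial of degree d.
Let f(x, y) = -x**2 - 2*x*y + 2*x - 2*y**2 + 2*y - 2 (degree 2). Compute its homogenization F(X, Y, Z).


F(X, Y, Z) = -X**2 - 2*X*Y + 2*X*Z - 2*Y**2 + 2*Y*Z - 2*Z**2

deg(f) = 2.
Substitute x = X/Z, y = Y/Z into f, then multiply by Z^2.
  monomial -1·x^2·y^0 ↦ -1·X^2·Y^0·Z^0.
  monomial -2·x^1·y^1 ↦ -2·X^1·Y^1·Z^0.
  monomial 2·x^1·y^0 ↦ 2·X^1·Y^0·Z^1.
  monomial -2·x^0·y^2 ↦ -2·X^0·Y^2·Z^0.
  monomial 2·x^0·y^1 ↦ 2·X^0·Y^1·Z^1.
  monomial -2·x^0·y^0 ↦ -2·X^0·Y^0·Z^2.
Collecting: F(X, Y, Z) = -X**2 - 2*X*Y + 2*X*Z - 2*Y**2 + 2*Y*Z - 2*Z**2.


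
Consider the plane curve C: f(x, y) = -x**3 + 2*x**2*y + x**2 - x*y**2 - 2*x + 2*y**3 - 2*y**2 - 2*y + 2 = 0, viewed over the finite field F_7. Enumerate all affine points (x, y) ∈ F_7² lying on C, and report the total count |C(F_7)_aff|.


Affine F_7-points: {(0, 1), (0, 6), (1, 0), (1, 5), (3, 3), (4, 1), (4, 4), (4, 5), (6, 1), (6, 5)}; count = 10.

For each of the 49 pairs (x, y) ∈ F_7², evaluate f(x, y) mod 7. Record the zeros.
  x = 0: [0↦2, 1↦0, 2↦6, 3↦4, 4↦6, 5↦3, 6↦0]  zeros at y ∈ {1, 6}
  x = 1: [0↦0, 1↦6, 2↦4, 3↦6, 4↦3, 5↦0, 6↦2]  zeros at y ∈ {0, 5}
  x = 2: [0↦1, 1↦5, 2↦6, 3↦2, 4↦5, 5↦6, 6↦3]  zeros at y ∈ ∅
  x = 3: [0↦6, 1↦5, 2↦6, 3↦0, 4↦6, 5↦1, 6↦4]  zeros at y ∈ {3}
  x = 4: [0↦2, 1↦0, 2↦5, 3↦1, 4↦0, 5↦0, 6↦6]  zeros at y ∈ {1, 4, 5}
  x = 5: [0↦4, 1↦5, 2↦4, 3↦6, 4↦2, 5↦4, 6↦3]  zeros at y ∈ ∅
  x = 6: [0↦6, 1↦0, 2↦4, 3↦2, 4↦6, 5↦0, 6↦3]  zeros at y ∈ {1, 5}
Collecting zeros: affine points = {(0, 1), (0, 6), (1, 0), (1, 5), (3, 3), (4, 1), (4, 4), (4, 5), (6, 1), (6, 5)}.
Total count |C(F_7)_aff| = 10.


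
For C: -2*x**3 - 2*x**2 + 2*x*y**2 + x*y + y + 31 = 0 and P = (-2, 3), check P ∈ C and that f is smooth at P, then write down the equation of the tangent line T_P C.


Tangent line at P: 5*x - 25*y + 85 = 0.

Step 1: f(-2, 3) = 0, so P lies on C.
Step 2: partial derivatives
  f_x(x, y) = -6*x**2 - 4*x + 2*y**2 + y, f_y(x, y) = 4*x*y + x + 1.
  f_x(P) = 5, f_y(P) = -25 (gradient nonzero, so P is smooth).
Step 3: tangent line at P: 5·(x − -2) + -25·(y − 3) = 0.
Expanding: 5*x - 25*y + 85 = 0.


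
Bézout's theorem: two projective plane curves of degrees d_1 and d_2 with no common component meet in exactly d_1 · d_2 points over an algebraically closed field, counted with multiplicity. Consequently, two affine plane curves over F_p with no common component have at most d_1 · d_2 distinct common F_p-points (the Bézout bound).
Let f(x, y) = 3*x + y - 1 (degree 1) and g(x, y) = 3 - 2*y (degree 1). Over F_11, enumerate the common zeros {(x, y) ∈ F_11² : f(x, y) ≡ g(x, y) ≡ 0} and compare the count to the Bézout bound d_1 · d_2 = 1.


Common zeros: {(9, 7)}; count = 1; Bézout bound = 1.

deg(f) = 1, deg(g) = 1, so Bézout bound = 1.
Scan x ∈ F_11. For each x, list the y ∈ F_11 with f(x, y) ≡ 0 and those with g(x, y) ≡ 0 (mod 11); the common zeros in that column are the intersection.
  x = 0: f ≡ 0 at y ∈ {1}; g ≡ 0 at y ∈ {7}; common: ∅.
  x = 1: f ≡ 0 at y ∈ {9}; g ≡ 0 at y ∈ {7}; common: ∅.
  x = 2: f ≡ 0 at y ∈ {6}; g ≡ 0 at y ∈ {7}; common: ∅.
  x = 3: f ≡ 0 at y ∈ {3}; g ≡ 0 at y ∈ {7}; common: ∅.
  x = 4: f ≡ 0 at y ∈ {0}; g ≡ 0 at y ∈ {7}; common: ∅.
  x = 5: f ≡ 0 at y ∈ {8}; g ≡ 0 at y ∈ {7}; common: ∅.
  x = 6: f ≡ 0 at y ∈ {5}; g ≡ 0 at y ∈ {7}; common: ∅.
  x = 7: f ≡ 0 at y ∈ {2}; g ≡ 0 at y ∈ {7}; common: ∅.
  x = 8: f ≡ 0 at y ∈ {10}; g ≡ 0 at y ∈ {7}; common: ∅.
  x = 9: f ≡ 0 at y ∈ {7}; g ≡ 0 at y ∈ {7}; common: {7}.
  x = 10: f ≡ 0 at y ∈ {4}; g ≡ 0 at y ∈ {7}; common: ∅.
Collecting: common zeros = {(9, 7)}, so the count is 1.
Comparison with the Bézout bound: 1 ≤ 1 = deg(f)·deg(g), as expected for curves with no common component (the bound is attained).


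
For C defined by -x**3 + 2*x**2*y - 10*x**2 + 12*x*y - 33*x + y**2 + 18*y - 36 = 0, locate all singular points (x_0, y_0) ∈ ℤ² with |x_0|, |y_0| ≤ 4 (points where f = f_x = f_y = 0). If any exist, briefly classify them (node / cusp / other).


Singular points: {(-3, 0)}; classification: node.

Compute partial derivatives:
  f_x = -3*x**2 + 4*x*y - 20*x + 12*y - 33.
  f_y = 2*x**2 + 12*x + 2*y + 18.
Scan x_0 ∈ {−4, ..., 4}. For each x_0, f_y(x_0, y) is a polynomial in y; find its integer roots y ∈ {−4, ..., 4}, then test f_x and f at those candidates.
  x = -4: f_y(-4, y) = 2*y + 2; vanishes at y ∈ {-1}. (-4, -1): f_x = 3 ≠ 0.
  x = -3: f_y(-3, y) = 2*y; vanishes at y ∈ {0}. (-3, 0): f_x = 0, f = 0 — SINGULAR.
  x = -2: f_y(-2, y) = 2*y + 2; vanishes at y ∈ {-1}. (-2, -1): f_x = -9 ≠ 0.
  x = -1: f_y(-1, y) = 2*y + 8; vanishes at y ∈ {-4}. (-1, -4): f_x = -48 ≠ 0.
  x = 0: f_y(0, y) = 2*y + 18; no integer root y with |y| ≤ 4.
  x = 1: f_y(1, y) = 2*y + 32; no integer root y with |y| ≤ 4.
  x = 2: f_y(2, y) = 2*y + 50; no integer root y with |y| ≤ 4.
  x = 3: f_y(3, y) = 2*y + 72; no integer root y with |y| ≤ 4.
  x = 4: f_y(4, y) = 2*y + 98; no integer root y with |y| ≤ 4.
Only singular point on the grid: (-3, 0).
Classify: substitute x = -3 + u, y = 0 + v and expand: f = -u**3 + 2*u**2*v - u**2 + v**2.
No constant or linear terms (consistent with a singular point). Quadratic part: -u**2 + v**2. Cubic part: -u**3 + 2*u**2*v.
The quadratic part v**2 - u**2 = (v − u)(v + u) splits into two distinct linear factors, so there are two distinct tangent lines y − 0 = ±(x − -3) — this is a node (ordinary double point).
Classification: node.


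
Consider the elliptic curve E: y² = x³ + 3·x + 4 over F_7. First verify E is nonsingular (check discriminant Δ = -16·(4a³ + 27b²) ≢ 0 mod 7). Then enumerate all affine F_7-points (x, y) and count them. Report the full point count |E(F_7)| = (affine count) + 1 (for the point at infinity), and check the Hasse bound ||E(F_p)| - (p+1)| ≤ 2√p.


Affine points = {(0, 2), (0, 5), (1, 1), (1, 6), (2, 2), (2, 5), (5, 2), (5, 5), (6, 0)}; affine count = 9; |E(F_7)| = 10.

Discriminant check: Δ ∝ 4a³ + 27b² = 4·3³ + 27·4² = 4·27 + 27·16 ≡ 1 (mod 7). Nonzero ⇒ E is nonsingular.
For each x ∈ F_7, compute rhs = x³ + 3·x + 4 mod 7, then count y ∈ F_7 with y² ≡ rhs.
  x = 0: rhs = 4, matching y values: 2, 5 (2 points).
  x = 1: rhs = 1, matching y values: 1, 6 (2 points).
  x = 2: rhs = 4, matching y values: 2, 5 (2 points).
  x = 3: rhs = 5, matching y values: none (0 points).
  x = 4: rhs = 3, matching y values: none (0 points).
  x = 5: rhs = 4, matching y values: 2, 5 (2 points).
  x = 6: rhs = 0, matching y values: 0 (1 points).
Total affine count: 9.
Full point count |E(F_7)| = 9 + 1 = 10.
Hasse bound: |10 − (7+1)| = |2| = 2 ≤ 2√7 ≈ 5.2915 ✓.


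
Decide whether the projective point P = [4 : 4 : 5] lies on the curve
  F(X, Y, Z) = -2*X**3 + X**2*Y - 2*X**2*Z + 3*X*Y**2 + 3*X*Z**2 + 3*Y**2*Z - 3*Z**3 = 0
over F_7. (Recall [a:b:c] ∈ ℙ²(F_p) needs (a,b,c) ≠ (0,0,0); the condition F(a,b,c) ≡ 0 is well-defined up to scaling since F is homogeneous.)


F(4,4,5) ≡ 0 (mod 7); P is on the curve.

Evaluate F(4, 4, 5) term-by-term (mod 7).
  -2*X**3 ↦ -2·64·1·1 = -128
  X**2*Y ↦ 1·16·4·1 = 64
  -2*X**2*Z ↦ -2·16·1·5 = -160
  3*X*Y**2 ↦ 3·4·16·1 = 192
  3*X*Z**2 ↦ 3·4·1·25 = 300
  3*Y**2*Z ↦ 3·1·16·5 = 240
  -3*Z**3 ↦ -3·1·1·125 = -375
Sum: F(4, 4, 5) = (-128) + (64) + (-160) + (192) + (300) + (240) + (-375) = 133.
Reducing mod 7: 133 ≡ 0 (mod 7).
Since F(a, b, c) ≡ 0 (mod 7), P lies on the curve.


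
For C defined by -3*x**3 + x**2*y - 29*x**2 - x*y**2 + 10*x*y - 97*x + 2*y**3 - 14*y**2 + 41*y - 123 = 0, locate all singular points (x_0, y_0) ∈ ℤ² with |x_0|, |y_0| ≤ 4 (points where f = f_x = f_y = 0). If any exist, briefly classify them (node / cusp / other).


Singular points: {(-3, 2)}; classification: cusp.

Compute partial derivatives:
  f_x = -9*x**2 + 2*x*y - 58*x - y**2 + 10*y - 97.
  f_y = x**2 - 2*x*y + 10*x + 6*y**2 - 28*y + 41.
Scan x_0 ∈ {−4, ..., 4}. For each x_0, f_y(x_0, y) is a polynomial in y; find its integer roots y ∈ {−4, ..., 4}, then test f_x and f at those candidates.
  x = -4: f_y(-4, y) = 6*y**2 - 20*y + 17; no integer root y with |y| ≤ 4.
  x = -3: f_y(-3, y) = 6*y**2 - 22*y + 20; vanishes at y ∈ {2}. (-3, 2): f_x = 0, f = 0 — SINGULAR.
  x = -2: f_y(-2, y) = 6*y**2 - 24*y + 25; no integer root y with |y| ≤ 4.
  x = -1: f_y(-1, y) = 6*y**2 - 26*y + 32; no integer root y with |y| ≤ 4.
  x = 0: f_y(0, y) = 6*y**2 - 28*y + 41; no integer root y with |y| ≤ 4.
  x = 1: f_y(1, y) = 6*y**2 - 30*y + 52; no integer root y with |y| ≤ 4.
  x = 2: f_y(2, y) = 6*y**2 - 32*y + 65; no integer root y with |y| ≤ 4.
  x = 3: f_y(3, y) = 6*y**2 - 34*y + 80; no integer root y with |y| ≤ 4.
  x = 4: f_y(4, y) = 6*y**2 - 36*y + 97; no integer root y with |y| ≤ 4.
Only singular point on the grid: (-3, 2).
Classify: substitute x = -3 + u, y = 2 + v and expand: f = -3*u**3 + u**2*v - u*v**2 + 2*v**3 + v**2.
No constant or linear terms (consistent with a singular point). Quadratic part: v**2. Cubic part: -3*u**3 + u**2*v - u*v**2 + 2*v**3.
The quadratic part v**2 is a perfect square, so there is a single (double) tangent line v = 0, i.e. y = 2. Restricting the cubic part to that line (v = 0) leaves -3*u**3 ≠ 0, so f is not divisible by v and the branch is v² ≈ 3*u**3 to lowest order — this is a cusp.
Classification: cusp.


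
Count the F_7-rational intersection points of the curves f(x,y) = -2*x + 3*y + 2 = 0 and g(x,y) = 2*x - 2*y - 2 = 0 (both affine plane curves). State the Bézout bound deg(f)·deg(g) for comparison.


Common zeros: {(1, 0)}; count = 1; Bézout bound = 1.

deg(f) = 1, deg(g) = 1, so Bézout bound = 1.
Scan x ∈ F_7. For each x, list the y ∈ F_7 with f(x, y) ≡ 0 and those with g(x, y) ≡ 0 (mod 7); the common zeros in that column are the intersection.
  x = 0: f ≡ 0 at y ∈ {4}; g ≡ 0 at y ∈ {6}; common: ∅.
  x = 1: f ≡ 0 at y ∈ {0}; g ≡ 0 at y ∈ {0}; common: {0}.
  x = 2: f ≡ 0 at y ∈ {3}; g ≡ 0 at y ∈ {1}; common: ∅.
  x = 3: f ≡ 0 at y ∈ {6}; g ≡ 0 at y ∈ {2}; common: ∅.
  x = 4: f ≡ 0 at y ∈ {2}; g ≡ 0 at y ∈ {3}; common: ∅.
  x = 5: f ≡ 0 at y ∈ {5}; g ≡ 0 at y ∈ {4}; common: ∅.
  x = 6: f ≡ 0 at y ∈ {1}; g ≡ 0 at y ∈ {5}; common: ∅.
Collecting: common zeros = {(1, 0)}, so the count is 1.
Comparison with the Bézout bound: 1 ≤ 1 = deg(f)·deg(g), as expected for curves with no common component (the bound is attained).


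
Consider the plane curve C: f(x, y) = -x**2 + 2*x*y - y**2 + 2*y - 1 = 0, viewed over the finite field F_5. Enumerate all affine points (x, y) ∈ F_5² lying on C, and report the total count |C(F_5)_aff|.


Affine F_5-points: {(0, 1), (2, 0), (2, 1), (3, 0), (3, 3)}; count = 5.

For each of the 25 pairs (x, y) ∈ F_5², evaluate f(x, y) mod 5. Record the zeros.
  x = 0: [0↦4, 1↦0, 2↦4, 3↦1, 4↦1]  zeros at y ∈ {1}
  x = 1: [0↦3, 1↦1, 2↦2, 3↦1, 4↦3]  zeros at y ∈ ∅
  x = 2: [0↦0, 1↦0, 2↦3, 3↦4, 4↦3]  zeros at y ∈ {0, 1}
  x = 3: [0↦0, 1↦2, 2↦2, 3↦0, 4↦1]  zeros at y ∈ {0, 3}
  x = 4: [0↦3, 1↦2, 2↦4, 3↦4, 4↦2]  zeros at y ∈ ∅
Collecting zeros: affine points = {(0, 1), (2, 0), (2, 1), (3, 0), (3, 3)}.
Total count |C(F_5)_aff| = 5.


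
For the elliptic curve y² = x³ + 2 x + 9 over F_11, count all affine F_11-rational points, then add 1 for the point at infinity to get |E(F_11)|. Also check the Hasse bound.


Affine points = {(0, 3), (0, 8), (1, 1), (1, 10), (3, 3), (3, 8), (4, 2), (4, 9), (5, 1), (5, 10), (7, 5), (7, 6), (8, 3), (8, 8)}; affine count = 14; |E(F_11)| = 15.

Discriminant check: Δ ∝ 4a³ + 27b² = 4·2³ + 27·9² = 4·8 + 27·81 ≡ 8 (mod 11). Nonzero ⇒ E is nonsingular.
For each x ∈ F_11, compute rhs = x³ + 2·x + 9 mod 11, then count y ∈ F_11 with y² ≡ rhs.
  x = 0: rhs = 9, matching y values: 3, 8 (2 points).
  x = 1: rhs = 1, matching y values: 1, 10 (2 points).
  x = 2: rhs = 10, matching y values: none (0 points).
  x = 3: rhs = 9, matching y values: 3, 8 (2 points).
  x = 4: rhs = 4, matching y values: 2, 9 (2 points).
  x = 5: rhs = 1, matching y values: 1, 10 (2 points).
  x = 6: rhs = 6, matching y values: none (0 points).
  x = 7: rhs = 3, matching y values: 5, 6 (2 points).
  x = 8: rhs = 9, matching y values: 3, 8 (2 points).
  x = 9: rhs = 8, matching y values: none (0 points).
  x = 10: rhs = 6, matching y values: none (0 points).
Total affine count: 14.
Full point count |E(F_11)| = 14 + 1 = 15.
Hasse bound: |15 − (11+1)| = |3| = 3 ≤ 2√11 ≈ 6.6332 ✓.


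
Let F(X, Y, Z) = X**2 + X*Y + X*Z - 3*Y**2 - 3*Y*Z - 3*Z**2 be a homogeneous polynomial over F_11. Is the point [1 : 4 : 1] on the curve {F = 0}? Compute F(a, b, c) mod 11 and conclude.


F(1,4,1) ≡ 9 (mod 11); P is NOT on the curve.

Evaluate F(1, 4, 1) term-by-term (mod 11).
  X**2 ↦ 1·1·1·1 = 1
  X*Y ↦ 1·1·4·1 = 4
  X*Z ↦ 1·1·1·1 = 1
  -3*Y**2 ↦ -3·1·16·1 = -48
  -3*Y*Z ↦ -3·1·4·1 = -12
  -3*Z**2 ↦ -3·1·1·1 = -3
Sum: F(1, 4, 1) = (1) + (4) + (1) + (-48) + (-12) + (-3) = -57.
Reducing mod 11: -57 ≡ 9 (mod 11).
Since F(a, b, c) ≡ 9 ≠ 0 (mod 11), P does NOT lie on the curve.


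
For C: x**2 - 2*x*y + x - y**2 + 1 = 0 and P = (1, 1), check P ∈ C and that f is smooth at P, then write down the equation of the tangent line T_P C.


Tangent line at P: x - 4*y + 3 = 0.

Step 1: f(1, 1) = 0, so P lies on C.
Step 2: partial derivatives
  f_x(x, y) = 2*x - 2*y + 1, f_y(x, y) = -2*x - 2*y.
  f_x(P) = 1, f_y(P) = -4 (gradient nonzero, so P is smooth).
Step 3: tangent line at P: 1·(x − 1) + -4·(y − 1) = 0.
Expanding: x - 4*y + 3 = 0.


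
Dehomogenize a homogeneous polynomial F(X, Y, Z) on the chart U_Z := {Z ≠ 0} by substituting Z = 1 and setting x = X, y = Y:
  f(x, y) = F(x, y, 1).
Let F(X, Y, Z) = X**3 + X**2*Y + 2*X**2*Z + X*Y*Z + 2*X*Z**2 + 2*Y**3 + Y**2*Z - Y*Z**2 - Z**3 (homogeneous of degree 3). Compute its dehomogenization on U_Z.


f(x, y) = x**3 + x**2*y + 2*x**2 + x*y + 2*x + 2*y**3 + y**2 - y - 1

On U_Z we set Z = 1. Each monomial c·X^i·Y^j·Z^k in F becomes c·x^i·y^j·1^k = c·x^i·y^j.
Substituting Z = 1: F(X, Y, 1) = x**3 + x**2*y + 2*x**2 + x*y + 2*x + 2*y**3 + y**2 - y - 1.
Note: deg(f) ≤ deg(F) = 3; strict inequality happens when F is divisible by Z (lost terms).


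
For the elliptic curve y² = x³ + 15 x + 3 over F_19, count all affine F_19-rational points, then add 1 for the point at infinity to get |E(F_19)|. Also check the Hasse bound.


Affine points = {(1, 0), (6, 9), (6, 10), (11, 6), (11, 13), (12, 7), (12, 12), (13, 1), (13, 18), (16, 8), (16, 11), (18, 5), (18, 14)}; affine count = 13; |E(F_19)| = 14.

Discriminant check: Δ ∝ 4a³ + 27b² = 4·15³ + 27·3² = 4·3375 + 27·9 ≡ 6 (mod 19). Nonzero ⇒ E is nonsingular.
For each x ∈ F_19, compute rhs = x³ + 15·x + 3 mod 19, then count y ∈ F_19 with y² ≡ rhs.
  x = 0: rhs = 3, matching y values: none (0 points).
  x = 1: rhs = 0, matching y values: 0 (1 points).
  x = 2: rhs = 3, matching y values: none (0 points).
  x = 3: rhs = 18, matching y values: none (0 points).
  x = 4: rhs = 13, matching y values: none (0 points).
  x = 5: rhs = 13, matching y values: none (0 points).
  x = 6: rhs = 5, matching y values: 9, 10 (2 points).
  x = 7: rhs = 14, matching y values: none (0 points).
  x = 8: rhs = 8, matching y values: none (0 points).
  x = 9: rhs = 12, matching y values: none (0 points).
  x = 10: rhs = 13, matching y values: none (0 points).
  x = 11: rhs = 17, matching y values: 6, 13 (2 points).
  x = 12: rhs = 11, matching y values: 7, 12 (2 points).
  x = 13: rhs = 1, matching y values: 1, 18 (2 points).
  x = 14: rhs = 12, matching y values: none (0 points).
  x = 15: rhs = 12, matching y values: none (0 points).
  x = 16: rhs = 7, matching y values: 8, 11 (2 points).
  x = 17: rhs = 3, matching y values: none (0 points).
  x = 18: rhs = 6, matching y values: 5, 14 (2 points).
Total affine count: 13.
Full point count |E(F_19)| = 13 + 1 = 14.
Hasse bound: |14 − (19+1)| = |-6| = 6 ≤ 2√19 ≈ 8.7178 ✓.


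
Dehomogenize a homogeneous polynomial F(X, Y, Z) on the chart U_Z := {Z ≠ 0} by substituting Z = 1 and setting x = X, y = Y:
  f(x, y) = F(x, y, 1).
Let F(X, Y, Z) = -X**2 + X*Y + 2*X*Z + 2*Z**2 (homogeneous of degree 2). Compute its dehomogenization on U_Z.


f(x, y) = -x**2 + x*y + 2*x + 2

On U_Z we set Z = 1. Each monomial c·X^i·Y^j·Z^k in F becomes c·x^i·y^j·1^k = c·x^i·y^j.
Substituting Z = 1: F(X, Y, 1) = -x**2 + x*y + 2*x + 2.
Note: deg(f) ≤ deg(F) = 2; strict inequality happens when F is divisible by Z (lost terms).


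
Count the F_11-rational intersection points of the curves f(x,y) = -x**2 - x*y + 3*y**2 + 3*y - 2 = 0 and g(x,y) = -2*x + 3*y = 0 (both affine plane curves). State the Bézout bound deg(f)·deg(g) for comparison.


Common zeros: {(8, 9), (9, 6)}; count = 2; Bézout bound = 2.

deg(f) = 2, deg(g) = 1, so Bézout bound = 2.
Scan x ∈ F_11. For each x, list the y ∈ F_11 with f(x, y) ≡ 0 and those with g(x, y) ≡ 0 (mod 11); the common zeros in that column are the intersection.
  x = 0: f ≡ 0 at y ∈ {5}; g ≡ 0 at y ∈ {0}; common: ∅.
  x = 1: f ≡ 0 at y ∈ ∅; g ≡ 0 at y ∈ {8}; common: ∅.
  x = 2: f ≡ 0 at y ∈ ∅; g ≡ 0 at y ∈ {5}; common: ∅.
  x = 3: f ≡ 0 at y ∈ {0}; g ≡ 0 at y ∈ {2}; common: ∅.
  x = 4: f ≡ 0 at y ∈ ∅; g ≡ 0 at y ∈ {10}; common: ∅.
  x = 5: f ≡ 0 at y ∈ {9, 10}; g ≡ 0 at y ∈ {7}; common: ∅.
  x = 6: f ≡ 0 at y ∈ {5, 7}; g ≡ 0 at y ∈ {4}; common: ∅.
  x = 7: f ≡ 0 at y ∈ {6, 10}; g ≡ 0 at y ∈ {1}; common: ∅.
  x = 8: f ≡ 0 at y ∈ {0, 9}; g ≡ 0 at y ∈ {9}; common: {9}.
  x = 9: f ≡ 0 at y ∈ {6, 7}; g ≡ 0 at y ∈ {6}; common: {6}.
  x = 10: f ≡ 0 at y ∈ ∅; g ≡ 0 at y ∈ {3}; common: ∅.
Collecting: common zeros = {(8, 9), (9, 6)}, so the count is 2.
Comparison with the Bézout bound: 2 ≤ 2 = deg(f)·deg(g), as expected for curves with no common component (the bound is attained).


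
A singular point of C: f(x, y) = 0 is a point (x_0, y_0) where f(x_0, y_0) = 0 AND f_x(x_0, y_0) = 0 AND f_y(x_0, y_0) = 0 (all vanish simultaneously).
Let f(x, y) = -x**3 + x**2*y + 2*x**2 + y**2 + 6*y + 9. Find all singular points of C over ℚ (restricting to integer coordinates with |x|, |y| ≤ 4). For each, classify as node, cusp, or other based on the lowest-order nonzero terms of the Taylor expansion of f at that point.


Singular points: {(0, -3)}; classification: node.

Compute partial derivatives:
  f_x = -3*x**2 + 2*x*y + 4*x.
  f_y = x**2 + 2*y + 6.
Scan x_0 ∈ {−4, ..., 4}. For each x_0, f_y(x_0, y) is a polynomial in y; find its integer roots y ∈ {−4, ..., 4}, then test f_x and f at those candidates.
  x = -4: f_y(-4, y) = 2*y + 22; no integer root y with |y| ≤ 4.
  x = -3: f_y(-3, y) = 2*y + 15; no integer root y with |y| ≤ 4.
  x = -2: f_y(-2, y) = 2*y + 10; no integer root y with |y| ≤ 4.
  x = -1: f_y(-1, y) = 2*y + 7; no integer root y with |y| ≤ 4.
  x = 0: f_y(0, y) = 2*y + 6; vanishes at y ∈ {-3}. (0, -3): f_x = 0, f = 0 — SINGULAR.
  x = 1: f_y(1, y) = 2*y + 7; no integer root y with |y| ≤ 4.
  x = 2: f_y(2, y) = 2*y + 10; no integer root y with |y| ≤ 4.
  x = 3: f_y(3, y) = 2*y + 15; no integer root y with |y| ≤ 4.
  x = 4: f_y(4, y) = 2*y + 22; no integer root y with |y| ≤ 4.
Only singular point on the grid: (0, -3).
Classify: substitute x = 0 + u, y = -3 + v and expand: f = -u**3 + u**2*v - u**2 + v**2.
No constant or linear terms (consistent with a singular point). Quadratic part: -u**2 + v**2. Cubic part: -u**3 + u**2*v.
The quadratic part v**2 - u**2 = (v − u)(v + u) splits into two distinct linear factors, so there are two distinct tangent lines y − -3 = ±(x − 0) — this is a node (ordinary double point).
Classification: node.


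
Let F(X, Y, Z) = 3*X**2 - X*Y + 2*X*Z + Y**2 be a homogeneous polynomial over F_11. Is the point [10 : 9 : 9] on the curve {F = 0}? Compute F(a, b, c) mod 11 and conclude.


F(10,9,9) ≡ 9 (mod 11); P is NOT on the curve.

Evaluate F(10, 9, 9) term-by-term (mod 11).
  3*X**2 ↦ 3·100·1·1 = 300
  -X*Y ↦ -1·10·9·1 = -90
  2*X*Z ↦ 2·10·1·9 = 180
  Y**2 ↦ 1·1·81·1 = 81
Sum: F(10, 9, 9) = (300) + (-90) + (180) + (81) = 471.
Reducing mod 11: 471 ≡ 9 (mod 11).
Since F(a, b, c) ≡ 9 ≠ 0 (mod 11), P does NOT lie on the curve.


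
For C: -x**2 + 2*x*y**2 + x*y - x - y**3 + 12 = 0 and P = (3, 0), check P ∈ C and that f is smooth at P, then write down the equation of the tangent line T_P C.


Tangent line at P: -7*x + 3*y + 21 = 0.

Step 1: f(3, 0) = 0, so P lies on C.
Step 2: partial derivatives
  f_x(x, y) = -2*x + 2*y**2 + y - 1, f_y(x, y) = 4*x*y + x - 3*y**2.
  f_x(P) = -7, f_y(P) = 3 (gradient nonzero, so P is smooth).
Step 3: tangent line at P: -7·(x − 3) + 3·(y − 0) = 0.
Expanding: -7*x + 3*y + 21 = 0.


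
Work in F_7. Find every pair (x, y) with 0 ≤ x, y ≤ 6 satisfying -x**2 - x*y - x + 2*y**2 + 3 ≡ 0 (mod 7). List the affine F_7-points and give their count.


Affine F_7-points: {(0, 3), (0, 4), (1, 2), (2, 4), (3, 2), (3, 3)}; count = 6.

For each of the 49 pairs (x, y) ∈ F_7², evaluate f(x, y) mod 7. Record the zeros.
  x = 0: [0↦3, 1↦5, 2↦4, 3↦0, 4↦0, 5↦4, 6↦5]  zeros at y ∈ {3, 4}
  x = 1: [0↦1, 1↦2, 2↦0, 3↦2, 4↦1, 5↦4, 6↦4]  zeros at y ∈ {2}
  x = 2: [0↦4, 1↦4, 2↦1, 3↦2, 4↦0, 5↦2, 6↦1]  zeros at y ∈ {4}
  x = 3: [0↦5, 1↦4, 2↦0, 3↦0, 4↦4, 5↦5, 6↦3]  zeros at y ∈ {2, 3}
  x = 4: [0↦4, 1↦2, 2↦4, 3↦3, 4↦6, 5↦6, 6↦3]  zeros at y ∈ ∅
  x = 5: [0↦1, 1↦5, 2↦6, 3↦4, 4↦6, 5↦5, 6↦1]  zeros at y ∈ ∅
  x = 6: [0↦3, 1↦6, 2↦6, 3↦3, 4↦4, 5↦2, 6↦4]  zeros at y ∈ ∅
Collecting zeros: affine points = {(0, 3), (0, 4), (1, 2), (2, 4), (3, 2), (3, 3)}.
Total count |C(F_7)_aff| = 6.


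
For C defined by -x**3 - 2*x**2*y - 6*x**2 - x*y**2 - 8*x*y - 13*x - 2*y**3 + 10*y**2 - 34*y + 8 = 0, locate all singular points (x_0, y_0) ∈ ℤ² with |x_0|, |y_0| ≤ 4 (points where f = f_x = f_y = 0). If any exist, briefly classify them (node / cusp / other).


Singular points: {(-3, 2)}; classification: node.

Compute partial derivatives:
  f_x = -3*x**2 - 4*x*y - 12*x - y**2 - 8*y - 13.
  f_y = -2*x**2 - 2*x*y - 8*x - 6*y**2 + 20*y - 34.
Scan x_0 ∈ {−4, ..., 4}. For each x_0, f_y(x_0, y) is a polynomial in y; find its integer roots y ∈ {−4, ..., 4}, then test f_x and f at those candidates.
  x = -4: f_y(-4, y) = -6*y**2 + 28*y - 34; no integer root y with |y| ≤ 4.
  x = -3: f_y(-3, y) = -6*y**2 + 26*y - 28; vanishes at y ∈ {2}. (-3, 2): f_x = 0, f = 0 — SINGULAR.
  x = -2: f_y(-2, y) = -6*y**2 + 24*y - 26; no integer root y with |y| ≤ 4.
  x = -1: f_y(-1, y) = -6*y**2 + 22*y - 28; no integer root y with |y| ≤ 4.
  x = 0: f_y(0, y) = -6*y**2 + 20*y - 34; no integer root y with |y| ≤ 4.
  x = 1: f_y(1, y) = -6*y**2 + 18*y - 44; no integer root y with |y| ≤ 4.
  x = 2: f_y(2, y) = -6*y**2 + 16*y - 58; no integer root y with |y| ≤ 4.
  x = 3: f_y(3, y) = -6*y**2 + 14*y - 76; no integer root y with |y| ≤ 4.
  x = 4: f_y(4, y) = -6*y**2 + 12*y - 98; no integer root y with |y| ≤ 4.
Only singular point on the grid: (-3, 2).
Classify: substitute x = -3 + u, y = 2 + v and expand: f = -u**3 - 2*u**2*v - u**2 - u*v**2 - 2*v**3 + v**2.
No constant or linear terms (consistent with a singular point). Quadratic part: -u**2 + v**2. Cubic part: -u**3 - 2*u**2*v - u*v**2 - 2*v**3.
The quadratic part v**2 - u**2 = (v − u)(v + u) splits into two distinct linear factors, so there are two distinct tangent lines y − 2 = ±(x − -3) — this is a node (ordinary double point).
Classification: node.
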